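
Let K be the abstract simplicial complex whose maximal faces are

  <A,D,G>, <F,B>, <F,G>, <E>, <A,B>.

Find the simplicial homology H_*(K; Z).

Take the total order A < B < D < E < F < G on the vertex set. Then K (dimension 2) consists of the simplices:

  0-simplices (6): A, B, D, E, F, G
  1-simplices (6): AB, AD, AG, BF, DG, FG
  2-simplices (1): ADG

Hence C_0 ≅ Z^6, C_1 ≅ Z^6, C_2 ≅ Z^1.

Boundary ∂_1: C_1 → C_0 maps an edge to its endpoints' difference, ∂[p,q] = q − p.
This gives a 6×6 integer matrix of rank 4; reducing to Smith normal form yields diagonal entries (1,1,1,1).

The boundary map ∂_2: C_2 → C_1 sends each 2-simplex [p,q,r] to [q,r] − [p,r] + [p,q]. For instance
  ∂ADG = DG − AG + AD.
As a 6×1 matrix over Z this has rank 1, with invariant factors (1).

Reading off H_k = ker ∂_k / im ∂_{k+1}:

  H_0: rank C_0 − rank ∂_1 = 6 − 4 = 2, and the invariant factors of ∂_1 are all 1, so H_0 = Z^2.
  H_1: rank ker ∂_1 − rank ∂_2 = (6 − 4) − 1 = 1, and the invariant factors of ∂_2 are all 1, so H_1 = Z.
  H_2: rank ker ∂_2 − rank ∂_3 = (1 − 1) − 0 = 0, and there is no ∂_3, so H_2 = 0.

H_0 = Z^2,  H_1 = Z,  H_2 = 0.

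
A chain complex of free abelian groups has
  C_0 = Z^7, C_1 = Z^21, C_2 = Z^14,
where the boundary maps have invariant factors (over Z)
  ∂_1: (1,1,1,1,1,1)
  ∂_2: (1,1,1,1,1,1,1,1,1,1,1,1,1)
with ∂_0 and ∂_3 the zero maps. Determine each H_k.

H_0: b_0 = 7 − 0 − 6 = 1; torsion from ∂_1 factors > 1: none. So H_0 ≅ Z.
H_1: b_1 = 21 − 6 − 13 = 2; torsion from ∂_2 factors > 1: none. So H_1 ≅ Z^2.
H_2: b_2 = 14 − 13 − 0 = 1; torsion from ∂_3 factors > 1: none. So H_2 ≅ Z.

H_0 ≅ Z,  H_1 ≅ Z^2,  H_2 ≅ Z.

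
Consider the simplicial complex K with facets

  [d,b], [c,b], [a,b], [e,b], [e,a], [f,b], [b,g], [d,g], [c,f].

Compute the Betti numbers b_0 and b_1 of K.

Order the vertices as a < b < c < d < e < f < g. Listing each simplex with vertices in this order, K has dimension 1 with simplices:

  0-simplices (7): a, b, c, d, e, f, g
  1-simplices (9): ab, ae, bc, bd, be, bf, bg, cf, dg

Hence C_0 ≅ Z^7, C_1 ≅ Z^9.

Boundary ∂_1: C_1 → C_0 maps an edge to its endpoints' difference, ∂[p,q] = q − p. For instance
  ∂cf = f − c.
This gives a 7×9 integer matrix of rank 6; reducing to Smith normal form yields diagonal entries (1,1,1,1,1,1).

Reading off H_k = ker ∂_k / im ∂_{k+1}:

  H_0: rank C_0 − rank ∂_1 = 7 − 6 = 1, and the invariant factors of ∂_1 are all 1, so H_0 ≅ Z.
  H_1: rank ker ∂_1 − rank ∂_2 = (9 − 6) − 0 = 3, and there is no ∂_2, so H_1 ≅ Z^3.

Hence the Betti numbers are b_0 = 1, b_1 = 3.

b_0 = 1, b_1 = 3.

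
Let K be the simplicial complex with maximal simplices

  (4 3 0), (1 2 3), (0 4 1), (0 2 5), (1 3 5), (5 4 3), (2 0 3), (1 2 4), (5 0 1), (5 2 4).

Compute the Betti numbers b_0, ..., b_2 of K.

b_0 = 1, b_1 = 0, b_2 = 0.

We work with the vertex ordering 0 < 1 < 2 < 3 < 4 < 5. The simplices of K, each written with vertices in increasing order, are:

  0-simplices (6): [0], [1], [2], [3], [4], [5]
  1-simplices (15): [0,1], [0,2], [0,3], [0,4], [0,5], [1,2], [1,3], [1,4], [1,5], [2,3], [2,4], [2,5], [3,4], [3,5], [4,5]
  2-simplices (10): [0,1,4], [0,1,5], [0,2,3], [0,2,5], [0,3,4], [1,2,3], [1,2,4], [1,3,5], [2,4,5], [3,4,5]

Hence C_0 ≅ Z^6, C_1 ≅ Z^15, C_2 ≅ Z^10.

The boundary map ∂_1: C_1 → C_0 sends each edge [p,q] (with p < q) to q − p. For instance
  ∂[1,3] = [3] − [1].
As a 6×15 matrix over Z this has rank 5, with invariant factors (1,1,1,1,1).

The boundary map ∂_2: C_2 → C_1 maps a triangle to the signed sum of its edges. For instance
  ∂[1,2,4] = [2,4] − [1,4] + [1,2],
  ∂[3,4,5] = [4,5] − [3,5] + [3,4].
This gives a 15×10 integer matrix of rank 10; reducing to Smith normal form yields diagonal entries (1,1,1,1,1,1,1,1,1,2).

Now H_k = ker ∂_k / im ∂_{k+1}, so:

  H_0: rank C_0 − rank ∂_1 = 6 − 5 = 1, and the invariant factors of ∂_1 are all 1, so H_0 ≅ Z.
  H_1: rank ker ∂_1 − rank ∂_2 = (15 − 5) − 10 = 0, and ∂_2 has invariant factor 2 > 1, so H_1 ≅ Z/2.
  H_2: rank ker ∂_2 − rank ∂_3 = (10 − 10) − 0 = 0, and there is no ∂_3, so H_2 ≅ 0.

As a check, the Euler characteristic is 6 − 15 + 10 = 1, which agrees with 1 − 0 + 0 = 1.

Hence the Betti numbers are b_0 = 1, b_1 = 0, b_2 = 0.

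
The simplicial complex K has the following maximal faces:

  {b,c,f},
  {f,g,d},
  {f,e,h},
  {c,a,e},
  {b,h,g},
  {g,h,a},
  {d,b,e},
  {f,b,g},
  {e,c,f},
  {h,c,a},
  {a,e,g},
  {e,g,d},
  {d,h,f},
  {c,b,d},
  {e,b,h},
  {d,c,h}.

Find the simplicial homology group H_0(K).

We work with the vertex ordering a < b < c < d < e < f < g < h. The simplices of K, each written with vertices in increasing order, are:

  0-simplices (8): a, b, c, d, e, f, g, h
  1-simplices (24): ac, ae, ag, ah, bc, bd, be, bf, bg, bh, cd, ce, cf, ch, de, df, dg, dh, ef, eg, eh, fg, fh, gh
  2-simplices (16): ace, ach, aeg, agh, bcd, bcf, bde, beh, bfg, bgh, cdh, cef, deg, dfg, dfh, efh

giving chain groups C_0 ≅ Z^8, C_1 ≅ Z^24, C_2 ≅ Z^16.

Boundary ∂_1: C_1 → C_0 is given by ∂[p,q] = [q] − [p]. For instance
  ∂ah = h − a.
The resulting 8×24 matrix has rank 7, and its Smith normal form has invariant factors (1,1,1,1,1,1,1).

The boundary map ∂_2: C_2 → C_1 sends each 2-simplex [p,q,r] to [q,r] − [p,r] + [p,q]. For instance
  ∂bcf = cf − bf + bc,
  ∂cdh = dh − ch + cd.
This gives a 24×16 integer matrix of rank 15; reducing to Smith normal form yields diagonal entries (1,1,1,1,1,1,1,1,1,1,1,1,1,1,1).

Now H_k = ker ∂_k / im ∂_{k+1}, so:

  H_0: rank C_0 − rank ∂_1 = 8 − 7 = 1, and the invariant factors of ∂_1 are all 1, so H_0 ≅ Z.

(K is a triangulation of the torus T^2.)

H_0 ≅ Z.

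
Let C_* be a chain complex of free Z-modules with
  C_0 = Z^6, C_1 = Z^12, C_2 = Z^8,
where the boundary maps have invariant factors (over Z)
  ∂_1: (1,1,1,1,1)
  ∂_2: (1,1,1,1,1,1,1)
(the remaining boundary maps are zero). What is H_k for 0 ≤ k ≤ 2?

H_0: b_0 = 6 − 0 − 5 = 1; torsion from ∂_1 factors > 1: none. So H_0 ≅ Z.
H_1: b_1 = 12 − 5 − 7 = 0; torsion from ∂_2 factors > 1: none. So H_1 ≅ 0.
H_2: b_2 = 8 − 7 − 0 = 1; torsion from ∂_3 factors > 1: none. So H_2 ≅ Z.

H_0 ≅ Z,  H_1 = 0,  H_2 ≅ Z.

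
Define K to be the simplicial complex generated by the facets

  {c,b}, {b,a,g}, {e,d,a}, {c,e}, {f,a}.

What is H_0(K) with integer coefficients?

Take the total order a < b < c < d < e < f < g on the vertex set. Then K (dimension 2) consists of the simplices:

  0-simplices (7): a, b, c, d, e, f, g
  1-simplices (9): ab, ad, ae, af, ag, bc, bg, ce, de
  2-simplices (2): abg, ade

so the chain groups are C_0 ≅ Z^7, C_1 ≅ Z^9, C_2 ≅ Z^2.

The boundary map ∂_1: C_1 → C_0 sends each edge [p,q] (with p < q) to q − p. For instance
  ∂ag = g − a.
The resulting 7×9 matrix has rank 6, and its Smith normal form has invariant factors (1,1,1,1,1,1).

Boundary ∂_2: C_2 → C_1 acts by ∂[p,q,r] = [q,r] − [p,r] + [p,q]. For instance
  ∂ade = de − ae + ad,
  ∂abg = bg − ag + ab.
As a 9×2 matrix over Z this has rank 2, with invariant factors (1,1).

Computing H_k = (kernel of ∂_k) / (image of ∂_{k+1}):

  H_0: rank C_0 − rank ∂_1 = 7 − 6 = 1, and the invariant factors of ∂_1 are all 1, so H_0 = Z.

H_0 = Z.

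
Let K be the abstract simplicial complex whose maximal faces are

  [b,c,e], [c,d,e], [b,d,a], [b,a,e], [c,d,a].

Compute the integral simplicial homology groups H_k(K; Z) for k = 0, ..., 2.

K has 5 vertices, 10 edges, 5 triangles.
rank ∂_0 = 0, rank ∂_1 = 4 ⇒ b_0 = 5 − 0 − 4 = 1; all invariant factors of ∂_1 are 1 so no torsion. So H_0 = Z.
rank ∂_1 = 4, rank ∂_2 = 5 ⇒ b_1 = 10 − 4 − 5 = 1; all invariant factors of ∂_2 are 1 so no torsion. So H_1 = Z.
rank ∂_2 = 5, rank ∂_3 = 0 ⇒ b_2 = 5 − 5 − 0 = 0. So H_2 = 0.

H_0 = Z,  H_1 = Z,  H_2 = 0.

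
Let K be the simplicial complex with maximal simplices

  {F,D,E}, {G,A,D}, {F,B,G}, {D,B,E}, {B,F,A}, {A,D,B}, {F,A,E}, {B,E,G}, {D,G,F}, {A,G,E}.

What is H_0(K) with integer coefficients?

H_0 = Z.

We work with the vertex ordering A < B < D < E < F < G. The simplices of K, each written with vertices in increasing order, are:

  0-simplices (6): A, B, D, E, F, G
  1-simplices (15): AB, AD, AE, AF, AG, BD, BE, BF, BG, DE, DF, DG, EF, EG, FG
  2-simplices (10): ABD, ABF, ADG, AEF, AEG, BDE, BEG, BFG, DEF, DFG

so the chain groups are C_0 ≅ Z^6, C_1 ≅ Z^15, C_2 ≅ Z^10.

The boundary map ∂_1: C_1 → C_0 maps an edge to its endpoints' difference, ∂[p,q] = q − p.
The 6×15 boundary matrix has rank 5 and Smith normal form diag(1,1,1,1,1).

∂_2: C_2 → C_1 sends each 2-simplex [p,q,r] to [q,r] − [p,r] + [p,q]. For instance
  ∂ABF = BF − AF + AB,
  ∂DEF = EF − DF + DE.
The 15×10 boundary matrix has rank 10 and Smith normal form diag(1,1,1,1,1,1,1,1,1,2).

Computing H_k = (kernel of ∂_k) / (image of ∂_{k+1}):

  H_0: rank C_0 − rank ∂_1 = 6 − 5 = 1, and the invariant factors of ∂_1 are all 1, so H_0 = Z.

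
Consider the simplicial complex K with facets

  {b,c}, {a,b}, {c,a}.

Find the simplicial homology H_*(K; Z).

Take the total order a < b < c on the vertex set. Then K (dimension 1) consists of the simplices:

  0-simplices (3): a, b, c
  1-simplices (3): ab, ac, bc

so the chain groups are C_0 ≅ Z^3, C_1 ≅ Z^3.

∂_1: C_1 → C_0 maps an edge to its endpoints' difference, ∂[p,q] = q − p. For instance
  ∂bc = c − b.
The 3×3 boundary matrix has rank 2 and Smith normal form diag(1,1).

From H_k ≅ ker(∂_k) / im(∂_{k+1}) we obtain:

  H_0: rank C_0 − rank ∂_1 = 3 − 2 = 1, and the invariant factors of ∂_1 are all 1, so H_0 ≅ Z.
  H_1: rank ker ∂_1 − rank ∂_2 = (3 − 2) − 0 = 1, and there is no ∂_2, so H_1 ≅ Z.

H_0 ≅ Z,  H_1 ≅ Z.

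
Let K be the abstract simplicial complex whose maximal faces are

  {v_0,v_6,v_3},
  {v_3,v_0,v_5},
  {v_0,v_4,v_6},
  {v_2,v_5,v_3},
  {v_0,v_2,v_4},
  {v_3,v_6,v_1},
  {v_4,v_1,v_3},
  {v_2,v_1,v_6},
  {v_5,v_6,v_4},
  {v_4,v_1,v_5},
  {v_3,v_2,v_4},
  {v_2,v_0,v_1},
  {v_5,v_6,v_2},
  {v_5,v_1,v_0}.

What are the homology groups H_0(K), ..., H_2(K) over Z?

H_0 ≅ Z,  H_1 ≅ Z^2,  H_2 ≅ Z.

Fix the vertex order v_0 < v_1 < v_2 < v_3 < v_4 < v_5 < v_6 and write every simplex with vertices in increasing order. Then dim K = 2 and the simplices of K are:

  0-simplices (7): [v_0], [v_1], [v_2], [v_3], [v_4], [v_5], [v_6]
  1-simplices (21): (21 of them)
  2-simplices (14): (14 of them)

Hence C_0 ≅ Z^7, C_1 ≅ Z^21, C_2 ≅ Z^14.

∂_1: C_1 → C_0 sends each edge [p,q] (with p < q) to q − p. For instance
  ∂[v_0,v_3] = [v_3] − [v_0].
The resulting 7×21 matrix has rank 6, and its Smith normal form has invariant factors (1,1,1,1,1,1).

Boundary ∂_2: C_2 → C_1 maps a triangle to the signed sum of its edges. For instance
  ∂[v_0,v_2,v_4] = [v_2,v_4] − [v_0,v_4] + [v_0,v_2],
  ∂[v_2,v_5,v_6] = [v_5,v_6] − [v_2,v_6] + [v_2,v_5].
The 21×14 boundary matrix has rank 13 and Smith normal form diag(1,1,1,1,1,1,1,1,1,1,1,1,1).

Reading off H_k = ker ∂_k / im ∂_{k+1}:

  H_0: rank C_0 − rank ∂_1 = 7 − 6 = 1, and the invariant factors of ∂_1 are all 1, so H_0 ≅ Z.
  H_1: rank ker ∂_1 − rank ∂_2 = (21 − 6) − 13 = 2, and the invariant factors of ∂_2 are all 1, so H_1 ≅ Z^2.
  H_2: rank ker ∂_2 − rank ∂_3 = (14 − 13) − 0 = 1, and there is no ∂_3, so H_2 ≅ Z.

As a check, the Euler characteristic is 7 − 21 + 14 = 0, which agrees with 1 − 2 + 1 = 0.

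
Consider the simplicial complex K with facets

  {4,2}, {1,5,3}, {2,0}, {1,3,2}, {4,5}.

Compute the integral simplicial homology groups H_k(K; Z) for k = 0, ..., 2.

K has 6 vertices, 8 edges, 2 triangles.
rank ∂_0 = 0, rank ∂_1 = 5 ⇒ b_0 = 6 − 0 − 5 = 1; all invariant factors of ∂_1 are 1 so no torsion. So H_0 ≅ Z.
rank ∂_1 = 5, rank ∂_2 = 2 ⇒ b_1 = 8 − 5 − 2 = 1; all invariant factors of ∂_2 are 1 so no torsion. So H_1 ≅ Z.
rank ∂_2 = 2, rank ∂_3 = 0 ⇒ b_2 = 2 − 2 − 0 = 0. So H_2 ≅ 0.

H_0 ≅ Z,  H_1 ≅ Z,  H_2 = 0.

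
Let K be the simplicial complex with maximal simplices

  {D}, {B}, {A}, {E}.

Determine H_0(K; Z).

H_0 ≅ Z^4.

We work with the vertex ordering A < B < D < E. The simplices of K, each written with vertices in increasing order, are:

  0-simplices (4): A, B, D, E

so the chain groups are C_0 ≅ Z^4.

Reading off H_k = ker ∂_k / im ∂_{k+1}:

  H_0: rank C_0 − rank ∂_1 = 4 − 0 = 4, and there is no ∂_1, so H_0 = Z^4.

(K is a triangulation of a set of 4 points.)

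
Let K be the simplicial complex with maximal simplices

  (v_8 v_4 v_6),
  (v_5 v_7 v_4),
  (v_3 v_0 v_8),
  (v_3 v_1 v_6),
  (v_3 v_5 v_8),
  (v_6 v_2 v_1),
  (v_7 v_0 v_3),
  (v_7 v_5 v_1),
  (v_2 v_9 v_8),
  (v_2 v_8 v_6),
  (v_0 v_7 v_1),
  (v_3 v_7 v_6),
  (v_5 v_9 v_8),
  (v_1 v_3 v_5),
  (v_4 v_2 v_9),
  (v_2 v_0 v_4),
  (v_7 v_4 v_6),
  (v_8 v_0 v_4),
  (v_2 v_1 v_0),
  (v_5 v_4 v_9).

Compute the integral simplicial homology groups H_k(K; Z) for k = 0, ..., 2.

H_0 ≅ Z,  H_1 ≅ Z ⊕ Z/2Z,  H_2 = 0.

K has 10 vertices, 30 edges, 20 triangles.
rank ∂_0 = 0, rank ∂_1 = 9 ⇒ b_0 = 10 − 0 − 9 = 1; all invariant factors of ∂_1 are 1 so no torsion. So H_0 = Z.
rank ∂_1 = 9, rank ∂_2 = 20 ⇒ b_1 = 30 − 9 − 20 = 1; ∂_2 has invariant factor(s) [2] giving torsion. So H_1 = Z ⊕ Z/2Z.
rank ∂_2 = 20, rank ∂_3 = 0 ⇒ b_2 = 20 − 20 − 0 = 0. So H_2 = 0.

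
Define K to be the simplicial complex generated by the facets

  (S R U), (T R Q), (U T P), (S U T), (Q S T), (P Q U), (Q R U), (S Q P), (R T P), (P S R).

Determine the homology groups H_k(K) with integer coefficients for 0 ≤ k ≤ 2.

Take the total order P < Q < R < S < T < U on the vertex set. Then K (dimension 2) consists of the simplices:

  0-simplices (6): P, Q, R, S, T, U
  1-simplices (15): PQ, PR, PS, PT, PU, QR, QS, QT, QU, RS, RT, RU, ST, SU, TU
  2-simplices (10): PQS, PQU, PRS, PRT, PTU, QRT, QRU, QST, RSU, STU

so the chain groups are C_0 ≅ Z^6, C_1 ≅ Z^15, C_2 ≅ Z^10.

∂_1: C_1 → C_0 is given by ∂[p,q] = [q] − [p]. For instance
  ∂QU = U − Q.
This gives a 6×15 integer matrix of rank 5; reducing to Smith normal form yields diagonal entries (1,1,1,1,1).

∂_2: C_2 → C_1 acts by ∂[p,q,r] = [q,r] − [p,r] + [p,q]. For instance
  ∂PQS = QS − PS + PQ,
  ∂RSU = SU − RU + RS.
The 15×10 boundary matrix has rank 10 and Smith normal form diag(1,1,1,1,1,1,1,1,1,2).

Computing H_k = (kernel of ∂_k) / (image of ∂_{k+1}):

  H_0: rank C_0 − rank ∂_1 = 6 − 5 = 1, and the invariant factors of ∂_1 are all 1, so H_0 ≅ Z.
  H_1: rank ker ∂_1 − rank ∂_2 = (15 − 5) − 10 = 0, and ∂_2 has invariant factor 2 > 1, so H_1 ≅ Z/2.
  H_2: rank ker ∂_2 − rank ∂_3 = (10 − 10) − 0 = 0, and there is no ∂_3, so H_2 ≅ 0.

As a check, the Euler characteristic is 6 − 15 + 10 = 1, which agrees with 1 − 0 + 0 = 1.
(K is a triangulation of the real projective plane RP^2.)

H_0 = Z,  H_1 = Z/2,  H_2 = 0.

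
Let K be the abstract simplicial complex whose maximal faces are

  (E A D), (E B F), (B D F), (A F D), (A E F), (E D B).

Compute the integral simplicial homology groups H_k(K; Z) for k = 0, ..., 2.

H_0 = Z,  H_1 = 0,  H_2 = Z.

Order the vertices as A < B < D < E < F. Listing each simplex with vertices in this order, K has dimension 2 with simplices:

  0-simplices (5): A, B, D, E, F
  1-simplices (9): AD, AE, AF, BD, BE, BF, DE, DF, EF
  2-simplices (6): ADE, ADF, AEF, BDE, BDF, BEF

so the chain groups are C_0 ≅ Z^5, C_1 ≅ Z^9, C_2 ≅ Z^6.

The boundary map ∂_1: C_1 → C_0 is given by ∂[p,q] = [q] − [p]. For instance
  ∂AE = E − A.
This gives a 5×9 integer matrix of rank 4; reducing to Smith normal form yields diagonal entries (1,1,1,1).

The boundary map ∂_2: C_2 → C_1 sends each 2-simplex [p,q,r] to [q,r] − [p,r] + [p,q]. For instance
  ∂BDF = DF − BF + BD,
  ∂ADE = DE − AE + AD.
This gives a 9×6 integer matrix of rank 5; reducing to Smith normal form yields diagonal entries (1,1,1,1,1).

Reading off H_k = ker ∂_k / im ∂_{k+1}:

  H_0: rank C_0 − rank ∂_1 = 5 − 4 = 1, and the invariant factors of ∂_1 are all 1, so H_0 ≅ Z.
  H_1: rank ker ∂_1 − rank ∂_2 = (9 − 4) − 5 = 0, and the invariant factors of ∂_2 are all 1, so H_1 ≅ 0.
  H_2: rank ker ∂_2 − rank ∂_3 = (6 − 5) − 0 = 1, and there is no ∂_3, so H_2 ≅ Z.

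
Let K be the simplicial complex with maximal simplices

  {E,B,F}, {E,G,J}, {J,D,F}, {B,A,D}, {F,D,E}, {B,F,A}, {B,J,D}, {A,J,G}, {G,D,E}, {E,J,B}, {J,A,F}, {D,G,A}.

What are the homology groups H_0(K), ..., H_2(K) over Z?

H_0 ≅ Z,  H_1 ≅ Z/2,  H_2 = 0.

Take the total order A < B < D < E < F < G < J on the vertex set. Then K (dimension 2) consists of the simplices:

  0-simplices (7): A, B, D, E, F, G, J
  1-simplices (18): AB, AD, AF, AG, AJ, BD, BE, BF, BJ, DE, DF, DG, DJ, EF, EG, EJ, FJ, GJ
  2-simplices (12): ABD, ABF, ADG, AFJ, AGJ, BDJ, BEF, BEJ, DEF, DEG, DFJ, EGJ

Hence C_0 ≅ Z^7, C_1 ≅ Z^18, C_2 ≅ Z^12.

∂_1: C_1 → C_0 sends each edge [p,q] (with p < q) to q − p.
The 7×18 boundary matrix has rank 6 and Smith normal form diag(1,1,1,1,1,1).

Boundary ∂_2: C_2 → C_1 acts by ∂[p,q,r] = [q,r] − [p,r] + [p,q]. For instance
  ∂DEG = EG − DG + DE,
  ∂AGJ = GJ − AJ + AG.
The 18×12 boundary matrix has rank 12 and Smith normal form diag(1,1,1,1,1,1,1,1,1,1,1,2).

Now H_k = ker ∂_k / im ∂_{k+1}, so:

  H_0: rank C_0 − rank ∂_1 = 7 − 6 = 1, and the invariant factors of ∂_1 are all 1, so H_0 = Z.
  H_1: rank ker ∂_1 − rank ∂_2 = (18 − 6) − 12 = 0, and ∂_2 has invariant factor 2 > 1, so H_1 = Z/2.
  H_2: rank ker ∂_2 − rank ∂_3 = (12 − 12) − 0 = 0, and there is no ∂_3, so H_2 = 0.

As a check, the Euler characteristic is 7 − 18 + 12 = 1, which agrees with 1 − 0 + 0 = 1.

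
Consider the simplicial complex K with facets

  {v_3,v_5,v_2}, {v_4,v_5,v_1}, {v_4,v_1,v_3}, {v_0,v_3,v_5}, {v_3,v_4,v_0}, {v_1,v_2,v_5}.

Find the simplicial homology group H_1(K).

H_1 = Z.

K has 6 vertices, 12 edges, 6 triangles.
rank ∂_1 = 5, rank ∂_2 = 6 ⇒ b_1 = 12 − 5 − 6 = 1; all invariant factors of ∂_2 are 1 so no torsion. So H_1 = Z.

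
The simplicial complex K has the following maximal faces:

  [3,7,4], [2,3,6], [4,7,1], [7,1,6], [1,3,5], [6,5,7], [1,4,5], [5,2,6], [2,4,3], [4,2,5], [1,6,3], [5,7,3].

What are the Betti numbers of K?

b_0 = 1, b_1 = 0, b_2 = 0.

Order the vertices as 1 < 2 < 3 < 4 < 5 < 6 < 7. Listing each simplex with vertices in this order, K has dimension 2 with simplices:

  0-simplices (7): [1], [2], [3], [4], [5], [6], [7]
  1-simplices (18): [1,3], [1,4], [1,5], [1,6], [1,7], [2,3], [2,4], [2,5], [2,6], [3,4], [3,5], [3,6], [3,7], [4,5], [4,7], [5,6], [5,7], [6,7]
  2-simplices (12): [1,3,5], [1,3,6], [1,4,5], [1,4,7], [1,6,7], [2,3,4], [2,3,6], [2,4,5], [2,5,6], [3,4,7], [3,5,7], [5,6,7]

giving chain groups C_0 ≅ Z^7, C_1 ≅ Z^18, C_2 ≅ Z^12.

Boundary ∂_1: C_1 → C_0 is given by ∂[p,q] = [q] − [p]. For instance
  ∂[6,7] = [7] − [6].
The 7×18 boundary matrix has rank 6 and Smith normal form diag(1,1,1,1,1,1).

The boundary map ∂_2: C_2 → C_1 sends each 2-simplex [p,q,r] to [q,r] − [p,r] + [p,q]. For instance
  ∂[3,4,7] = [4,7] − [3,7] + [3,4],
  ∂[1,3,6] = [3,6] − [1,6] + [1,3].
As a 18×12 matrix over Z this has rank 12, with invariant factors (1,1,1,1,1,1,1,1,1,1,1,2).

Reading off H_k = ker ∂_k / im ∂_{k+1}:

  H_0: rank C_0 − rank ∂_1 = 7 − 6 = 1, and the invariant factors of ∂_1 are all 1, so H_0 ≅ Z.
  H_1: rank ker ∂_1 − rank ∂_2 = (18 − 6) − 12 = 0, and ∂_2 has invariant factor 2 > 1, so H_1 ≅ Z/2.
  H_2: rank ker ∂_2 − rank ∂_3 = (12 − 12) − 0 = 0, and there is no ∂_3, so H_2 ≅ 0.

As a check, the Euler characteristic is 7 − 18 + 12 = 1, which agrees with 1 − 0 + 0 = 1.

Hence the Betti numbers are b_0 = 1, b_1 = 0, b_2 = 0.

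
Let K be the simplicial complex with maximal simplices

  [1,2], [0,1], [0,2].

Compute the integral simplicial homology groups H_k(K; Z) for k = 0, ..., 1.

H_0 = Z,  H_1 = Z.

We work with the vertex ordering 0 < 1 < 2. The simplices of K, each written with vertices in increasing order, are:

  0-simplices (3): [0], [1], [2]
  1-simplices (3): [0,1], [0,2], [1,2]

Hence C_0 ≅ Z^3, C_1 ≅ Z^3.

The boundary map ∂_1: C_1 → C_0 is given by ∂[p,q] = [q] − [p].
The resulting 3×3 matrix has rank 2, and its Smith normal form has invariant factors (1,1).

Reading off H_k = ker ∂_k / im ∂_{k+1}:

  H_0: rank C_0 − rank ∂_1 = 3 − 2 = 1, and the invariant factors of ∂_1 are all 1, so H_0 ≅ Z.
  H_1: rank ker ∂_1 − rank ∂_2 = (3 − 2) − 0 = 1, and there is no ∂_2, so H_1 ≅ Z.

(K is a triangulation of the circle S^1.)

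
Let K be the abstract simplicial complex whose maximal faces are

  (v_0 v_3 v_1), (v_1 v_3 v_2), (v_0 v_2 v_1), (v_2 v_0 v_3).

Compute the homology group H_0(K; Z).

H_0 ≅ Z.

We work with the vertex ordering v_0 < v_1 < v_2 < v_3. The simplices of K, each written with vertices in increasing order, are:

  0-simplices (4): [v_0], [v_1], [v_2], [v_3]
  1-simplices (6): [v_0,v_1], [v_0,v_2], [v_0,v_3], [v_1,v_2], [v_1,v_3], [v_2,v_3]
  2-simplices (4): [v_0,v_1,v_2], [v_0,v_1,v_3], [v_0,v_2,v_3], [v_1,v_2,v_3]

Hence C_0 ≅ Z^4, C_1 ≅ Z^6, C_2 ≅ Z^4.

∂_1: C_1 → C_0 sends each edge [p,q] (with p < q) to q − p. For instance
  ∂[v_0,v_3] = [v_3] − [v_0].
This gives a 4×6 integer matrix of rank 3; reducing to Smith normal form yields diagonal entries (1,1,1).

Boundary ∂_2: C_2 → C_1 maps a triangle to the signed sum of its edges. For instance
  ∂[v_1,v_2,v_3] = [v_2,v_3] − [v_1,v_3] + [v_1,v_2],
  ∂[v_0,v_1,v_3] = [v_1,v_3] − [v_0,v_3] + [v_0,v_1].
This gives a 6×4 integer matrix of rank 3; reducing to Smith normal form yields diagonal entries (1,1,1).

From H_k ≅ ker(∂_k) / im(∂_{k+1}) we obtain:

  H_0: rank C_0 − rank ∂_1 = 4 − 3 = 1, and the invariant factors of ∂_1 are all 1, so H_0 ≅ Z.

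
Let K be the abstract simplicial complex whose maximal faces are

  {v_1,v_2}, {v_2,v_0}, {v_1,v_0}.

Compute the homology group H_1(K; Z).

H_1 ≅ Z.

Fix the vertex order v_0 < v_1 < v_2 and write every simplex with vertices in increasing order. Then dim K = 1 and the simplices of K are:

  0-simplices (3): [v_0], [v_1], [v_2]
  1-simplices (3): [v_0,v_1], [v_0,v_2], [v_1,v_2]

Hence C_0 ≅ Z^3, C_1 ≅ Z^3.

The boundary map ∂_1: C_1 → C_0 is given by ∂[p,q] = [q] − [p].
The 3×3 boundary matrix has rank 2 and Smith normal form diag(1,1).

Reading off H_k = ker ∂_k / im ∂_{k+1}:

  H_1: rank ker ∂_1 − rank ∂_2 = (3 − 2) − 0 = 1, and there is no ∂_2, so H_1 = Z.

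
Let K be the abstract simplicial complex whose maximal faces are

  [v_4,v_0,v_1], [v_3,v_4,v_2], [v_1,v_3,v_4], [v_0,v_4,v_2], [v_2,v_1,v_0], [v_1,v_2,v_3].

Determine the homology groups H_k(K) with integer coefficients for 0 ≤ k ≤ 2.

Order the vertices as v_0 < v_1 < v_2 < v_3 < v_4. Listing each simplex with vertices in this order, K has dimension 2 with simplices:

  0-simplices (5): [v_0], [v_1], [v_2], [v_3], [v_4]
  1-simplices (9): [v_0,v_1], [v_0,v_2], [v_0,v_4], [v_1,v_2], [v_1,v_3], [v_1,v_4], [v_2,v_3], [v_2,v_4], [v_3,v_4]
  2-simplices (6): [v_0,v_1,v_2], [v_0,v_1,v_4], [v_0,v_2,v_4], [v_1,v_2,v_3], [v_1,v_3,v_4], [v_2,v_3,v_4]

Hence C_0 ≅ Z^5, C_1 ≅ Z^9, C_2 ≅ Z^6.

∂_1: C_1 → C_0 maps an edge to its endpoints' difference, ∂[p,q] = q − p.
The resulting 5×9 matrix has rank 4, and its Smith normal form has invariant factors (1,1,1,1).

The boundary map ∂_2: C_2 → C_1 acts by ∂[p,q,r] = [q,r] − [p,r] + [p,q]. For instance
  ∂[v_1,v_2,v_3] = [v_2,v_3] − [v_1,v_3] + [v_1,v_2],
  ∂[v_0,v_1,v_2] = [v_1,v_2] − [v_0,v_2] + [v_0,v_1].
This gives a 9×6 integer matrix of rank 5; reducing to Smith normal form yields diagonal entries (1,1,1,1,1).

Computing H_k = (kernel of ∂_k) / (image of ∂_{k+1}):

  H_0: rank C_0 − rank ∂_1 = 5 − 4 = 1, and the invariant factors of ∂_1 are all 1, so H_0 ≅ Z.
  H_1: rank ker ∂_1 − rank ∂_2 = (9 − 4) − 5 = 0, and the invariant factors of ∂_2 are all 1, so H_1 ≅ 0.
  H_2: rank ker ∂_2 − rank ∂_3 = (6 − 5) − 0 = 1, and there is no ∂_3, so H_2 ≅ Z.

As a check, the Euler characteristic is 5 − 9 + 6 = 2, which agrees with 1 − 0 + 1 = 2.

H_0 ≅ Z,  H_1 = 0,  H_2 ≅ Z.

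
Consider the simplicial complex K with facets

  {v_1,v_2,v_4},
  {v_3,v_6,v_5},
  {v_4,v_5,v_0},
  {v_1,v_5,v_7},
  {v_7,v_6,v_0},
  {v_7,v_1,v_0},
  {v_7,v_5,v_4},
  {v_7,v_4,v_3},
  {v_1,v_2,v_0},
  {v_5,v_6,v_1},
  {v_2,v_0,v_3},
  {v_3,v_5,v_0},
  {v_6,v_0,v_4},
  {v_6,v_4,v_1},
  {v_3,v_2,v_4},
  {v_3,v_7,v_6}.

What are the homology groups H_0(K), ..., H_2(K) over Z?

Take the total order v_0 < v_1 < v_2 < v_3 < v_4 < v_5 < v_6 < v_7 on the vertex set. Then K (dimension 2) consists of the simplices:

  0-simplices (8): [v_0], [v_1], [v_2], [v_3], [v_4], [v_5], [v_6], [v_7]
  1-simplices (24): (24 of them)
  2-simplices (16): (16 of them)

Hence C_0 ≅ Z^8, C_1 ≅ Z^24, C_2 ≅ Z^16.

Boundary ∂_1: C_1 → C_0 sends each edge [p,q] (with p < q) to q − p.
As a 8×24 matrix over Z this has rank 7, with invariant factors (1,1,1,1,1,1,1).

∂_2: C_2 → C_1 maps a triangle to the signed sum of its edges. For instance
  ∂[v_3,v_5,v_6] = [v_5,v_6] − [v_3,v_6] + [v_3,v_5],
  ∂[v_4,v_5,v_7] = [v_5,v_7] − [v_4,v_7] + [v_4,v_5].
The resulting 24×16 matrix has rank 15, and its Smith normal form has invariant factors (1,1,1,1,1,1,1,1,1,1,1,1,1,1,1).

From H_k ≅ ker(∂_k) / im(∂_{k+1}) we obtain:

  H_0: rank C_0 − rank ∂_1 = 8 − 7 = 1, and the invariant factors of ∂_1 are all 1, so H_0 = Z.
  H_1: rank ker ∂_1 − rank ∂_2 = (24 − 7) − 15 = 2, and the invariant factors of ∂_2 are all 1, so H_1 = Z^2.
  H_2: rank ker ∂_2 − rank ∂_3 = (16 − 15) − 0 = 1, and there is no ∂_3, so H_2 = Z.

H_0 = Z,  H_1 = Z^2,  H_2 = Z.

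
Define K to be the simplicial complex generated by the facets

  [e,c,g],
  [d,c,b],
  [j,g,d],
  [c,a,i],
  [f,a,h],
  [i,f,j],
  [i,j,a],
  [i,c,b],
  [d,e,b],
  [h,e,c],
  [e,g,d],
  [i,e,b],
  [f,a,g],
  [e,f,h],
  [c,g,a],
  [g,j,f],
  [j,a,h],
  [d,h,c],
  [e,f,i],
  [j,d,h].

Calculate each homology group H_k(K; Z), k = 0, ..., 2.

K has 10 vertices, 30 edges, 20 triangles.
rank ∂_0 = 0, rank ∂_1 = 9 ⇒ b_0 = 10 − 0 − 9 = 1; all invariant factors of ∂_1 are 1 so no torsion. So H_0 ≅ Z.
rank ∂_1 = 9, rank ∂_2 = 20 ⇒ b_1 = 30 − 9 − 20 = 1; ∂_2 has invariant factor(s) [2] giving torsion. So H_1 ≅ Z ⊕ Z/2.
rank ∂_2 = 20, rank ∂_3 = 0 ⇒ b_2 = 20 − 20 − 0 = 0. So H_2 ≅ 0.

H_0 ≅ Z,  H_1 ≅ Z ⊕ Z/2,  H_2 = 0.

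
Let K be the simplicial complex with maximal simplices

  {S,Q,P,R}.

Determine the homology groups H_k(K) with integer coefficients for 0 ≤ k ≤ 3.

We work with the vertex ordering P < Q < R < S. The simplices of K, each written with vertices in increasing order, are:

  0-simplices (4): P, Q, R, S
  1-simplices (6): PQ, PR, PS, QR, QS, RS
  2-simplices (4): PQR, PQS, PRS, QRS
  3-simplices (1): PQRS

giving chain groups C_0 ≅ Z^4, C_1 ≅ Z^6, C_2 ≅ Z^4, C_3 ≅ Z^1.

∂_1: C_1 → C_0 sends each edge [p,q] (with p < q) to q − p.
This gives a 4×6 integer matrix of rank 3; reducing to Smith normal form yields diagonal entries (1,1,1).

∂_2: C_2 → C_1 maps a triangle to the signed sum of its edges. For instance
  ∂QRS = RS − QS + QR,
  ∂PQR = QR − PR + PQ.
This gives a 6×4 integer matrix of rank 3; reducing to Smith normal form yields diagonal entries (1,1,1).

The boundary map ∂_3: C_3 → C_2 sends each 3-simplex σ to the alternating sum Σ_i (−1)^i (σ with its i-th vertex removed). For instance
  ∂PQRS = QRS − PRS + PQS − PQR.
The 4×1 boundary matrix has rank 1 and Smith normal form diag(1).

Computing H_k = (kernel of ∂_k) / (image of ∂_{k+1}):

  H_0: rank C_0 − rank ∂_1 = 4 − 3 = 1, and the invariant factors of ∂_1 are all 1, so H_0 ≅ Z.
  H_1: rank ker ∂_1 − rank ∂_2 = (6 − 3) − 3 = 0, and the invariant factors of ∂_2 are all 1, so H_1 ≅ 0.
  H_2: rank ker ∂_2 − rank ∂_3 = (4 − 3) − 1 = 0, and the invariant factors of ∂_3 are all 1, so H_2 ≅ 0.
  H_3: rank ker ∂_3 − rank ∂_4 = (1 − 1) − 0 = 0, and there is no ∂_4, so H_3 ≅ 0.

(K is a triangulation of the 3-simplex.)

H_0 = Z,  H_1 = 0,  H_2 = 0,  H_3 = 0.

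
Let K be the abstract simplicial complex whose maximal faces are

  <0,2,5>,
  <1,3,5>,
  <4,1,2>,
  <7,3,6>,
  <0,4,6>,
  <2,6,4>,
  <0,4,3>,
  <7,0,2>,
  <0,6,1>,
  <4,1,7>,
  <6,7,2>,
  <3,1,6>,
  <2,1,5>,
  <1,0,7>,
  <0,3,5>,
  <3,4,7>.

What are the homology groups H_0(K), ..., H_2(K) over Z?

H_0 = Z,  H_1 = Z^2,  H_2 = Z.

We work with the vertex ordering 0 < 1 < 2 < 3 < 4 < 5 < 6 < 7. The simplices of K, each written with vertices in increasing order, are:

  0-simplices (8): [0], [1], [2], [3], [4], [5], [6], [7]
  1-simplices (24): (24 of them)
  2-simplices (16): [0,1,6], [0,1,7], [0,2,5], [0,2,7], [0,3,4], [0,3,5], [0,4,6], [1,2,4], [1,2,5], [1,3,5], [1,3,6], [1,4,7], [2,4,6], [2,6,7], [3,4,7], [3,6,7]

Hence C_0 ≅ Z^8, C_1 ≅ Z^24, C_2 ≅ Z^16.

Boundary ∂_1: C_1 → C_0 maps an edge to its endpoints' difference, ∂[p,q] = q − p. For instance
  ∂[1,6] = [6] − [1].
As a 8×24 matrix over Z this has rank 7, with invariant factors (1,1,1,1,1,1,1).

∂_2: C_2 → C_1 acts by ∂[p,q,r] = [q,r] − [p,r] + [p,q]. For instance
  ∂[0,3,4] = [3,4] − [0,4] + [0,3],
  ∂[1,4,7] = [4,7] − [1,7] + [1,4].
This gives a 24×16 integer matrix of rank 15; reducing to Smith normal form yields diagonal entries (1,1,1,1,1,1,1,1,1,1,1,1,1,1,1).

From H_k ≅ ker(∂_k) / im(∂_{k+1}) we obtain:

  H_0: rank C_0 − rank ∂_1 = 8 − 7 = 1, and the invariant factors of ∂_1 are all 1, so H_0 ≅ Z.
  H_1: rank ker ∂_1 − rank ∂_2 = (24 − 7) − 15 = 2, and the invariant factors of ∂_2 are all 1, so H_1 ≅ Z^2.
  H_2: rank ker ∂_2 − rank ∂_3 = (16 − 15) − 0 = 1, and there is no ∂_3, so H_2 ≅ Z.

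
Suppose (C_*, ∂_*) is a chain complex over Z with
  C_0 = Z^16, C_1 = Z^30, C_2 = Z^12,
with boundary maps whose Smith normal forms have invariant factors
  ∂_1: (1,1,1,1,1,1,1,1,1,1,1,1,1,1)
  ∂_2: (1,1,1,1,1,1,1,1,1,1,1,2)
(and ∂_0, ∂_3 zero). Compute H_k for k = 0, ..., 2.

H_0 ≅ Z^2,  H_1 ≅ Z^4 ⊕ Z/2Z,  H_2 = 0.

H_0: b_0 = 16 − 0 − 14 = 2; torsion from ∂_1 factors > 1: none. So H_0 ≅ Z^2.
H_1: b_1 = 30 − 14 − 12 = 4; torsion from ∂_2 factors > 1: [2]. So H_1 ≅ Z^4 ⊕ Z/2Z.
H_2: b_2 = 12 − 12 − 0 = 0; torsion from ∂_3 factors > 1: none. So H_2 ≅ 0.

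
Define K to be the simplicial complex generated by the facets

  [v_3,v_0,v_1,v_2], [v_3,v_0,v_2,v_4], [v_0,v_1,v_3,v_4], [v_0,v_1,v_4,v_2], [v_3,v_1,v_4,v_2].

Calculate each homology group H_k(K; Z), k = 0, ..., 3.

H_0 ≅ Z,  H_1 = 0,  H_2 = 0,  H_3 ≅ Z.

Take the total order v_0 < v_1 < v_2 < v_3 < v_4 on the vertex set. Then K (dimension 3) consists of the simplices:

  0-simplices (5): [v_0], [v_1], [v_2], [v_3], [v_4]
  1-simplices (10): [v_0,v_1], [v_0,v_2], [v_0,v_3], [v_0,v_4], [v_1,v_2], [v_1,v_3], [v_1,v_4], [v_2,v_3], [v_2,v_4], [v_3,v_4]
  2-simplices (10): [v_0,v_1,v_2], [v_0,v_1,v_3], [v_0,v_1,v_4], [v_0,v_2,v_3], [v_0,v_2,v_4], [v_0,v_3,v_4], [v_1,v_2,v_3], [v_1,v_2,v_4], [v_1,v_3,v_4], [v_2,v_3,v_4]
  3-simplices (5): [v_0,v_1,v_2,v_3], [v_0,v_1,v_2,v_4], [v_0,v_1,v_3,v_4], [v_0,v_2,v_3,v_4], [v_1,v_2,v_3,v_4]

so the chain groups are C_0 ≅ Z^5, C_1 ≅ Z^10, C_2 ≅ Z^10, C_3 ≅ Z^5.

∂_1: C_1 → C_0 maps an edge to its endpoints' difference, ∂[p,q] = q − p.
The 5×10 boundary matrix has rank 4 and Smith normal form diag(1,1,1,1).

Boundary ∂_2: C_2 → C_1 maps a triangle to the signed sum of its edges. For instance
  ∂[v_0,v_1,v_4] = [v_1,v_4] − [v_0,v_4] + [v_0,v_1],
  ∂[v_0,v_1,v_3] = [v_1,v_3] − [v_0,v_3] + [v_0,v_1].
The 10×10 boundary matrix has rank 6 and Smith normal form diag(1,1,1,1,1,1).

Boundary ∂_3: C_3 → C_2 sends each 3-simplex σ to the alternating sum Σ_i (−1)^i (σ with its i-th vertex removed). For instance
  ∂[v_0,v_2,v_3,v_4] = [v_2,v_3,v_4] − [v_0,v_3,v_4] + [v_0,v_2,v_4] − [v_0,v_2,v_3],
  ∂[v_0,v_1,v_2,v_4] = [v_1,v_2,v_4] − [v_0,v_2,v_4] + [v_0,v_1,v_4] − [v_0,v_1,v_2].
The 10×5 boundary matrix has rank 4 and Smith normal form diag(1,1,1,1).

Now H_k = ker ∂_k / im ∂_{k+1}, so:

  H_0: rank C_0 − rank ∂_1 = 5 − 4 = 1, and the invariant factors of ∂_1 are all 1, so H_0 = Z.
  H_1: rank ker ∂_1 − rank ∂_2 = (10 − 4) − 6 = 0, and the invariant factors of ∂_2 are all 1, so H_1 = 0.
  H_2: rank ker ∂_2 − rank ∂_3 = (10 − 6) − 4 = 0, and the invariant factors of ∂_3 are all 1, so H_2 = 0.
  H_3: rank ker ∂_3 − rank ∂_4 = (5 − 4) − 0 = 1, and there is no ∂_4, so H_3 = Z.

As a check, the Euler characteristic is 5 − 10 + 10 − 5 = 0, which agrees with 1 − 0 + 0 − 1 = 0.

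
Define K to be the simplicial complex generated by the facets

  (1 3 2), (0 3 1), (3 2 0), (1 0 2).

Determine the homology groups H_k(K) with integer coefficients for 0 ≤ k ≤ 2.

H_0 ≅ Z,  H_1 = 0,  H_2 ≅ Z.

Order the vertices as 0 < 1 < 2 < 3. Listing each simplex with vertices in this order, K has dimension 2 with simplices:

  0-simplices (4): [0], [1], [2], [3]
  1-simplices (6): [0,1], [0,2], [0,3], [1,2], [1,3], [2,3]
  2-simplices (4): [0,1,2], [0,1,3], [0,2,3], [1,2,3]

so the chain groups are C_0 ≅ Z^4, C_1 ≅ Z^6, C_2 ≅ Z^4.

∂_1: C_1 → C_0 sends each edge [p,q] (with p < q) to q − p. For instance
  ∂[1,3] = [3] − [1].
The resulting 4×6 matrix has rank 3, and its Smith normal form has invariant factors (1,1,1).

Boundary ∂_2: C_2 → C_1 acts by ∂[p,q,r] = [q,r] − [p,r] + [p,q]. For instance
  ∂[0,1,3] = [1,3] − [0,3] + [0,1],
  ∂[0,1,2] = [1,2] − [0,2] + [0,1].
The resulting 6×4 matrix has rank 3, and its Smith normal form has invariant factors (1,1,1).

Now H_k = ker ∂_k / im ∂_{k+1}, so:

  H_0: rank C_0 − rank ∂_1 = 4 − 3 = 1, and the invariant factors of ∂_1 are all 1, so H_0 ≅ Z.
  H_1: rank ker ∂_1 − rank ∂_2 = (6 − 3) − 3 = 0, and the invariant factors of ∂_2 are all 1, so H_1 ≅ 0.
  H_2: rank ker ∂_2 − rank ∂_3 = (4 − 3) − 0 = 1, and there is no ∂_3, so H_2 ≅ Z.

(K is a triangulation of the 2-sphere S^2.)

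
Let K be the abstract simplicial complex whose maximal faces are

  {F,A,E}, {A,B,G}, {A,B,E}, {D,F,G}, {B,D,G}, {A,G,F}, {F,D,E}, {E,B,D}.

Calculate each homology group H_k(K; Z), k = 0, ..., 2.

H_0 ≅ Z,  H_1 = 0,  H_2 ≅ Z.

Fix the vertex order A < B < D < E < F < G and write every simplex with vertices in increasing order. Then dim K = 2 and the simplices of K are:

  0-simplices (6): A, B, D, E, F, G
  1-simplices (12): AB, AE, AF, AG, BD, BE, BG, DE, DF, DG, EF, FG
  2-simplices (8): ABE, ABG, AEF, AFG, BDE, BDG, DEF, DFG

Hence C_0 ≅ Z^6, C_1 ≅ Z^12, C_2 ≅ Z^8.

∂_1: C_1 → C_0 sends each edge [p,q] (with p < q) to q − p. For instance
  ∂BE = E − B.
This gives a 6×12 integer matrix of rank 5; reducing to Smith normal form yields diagonal entries (1,1,1,1,1).

The boundary map ∂_2: C_2 → C_1 maps a triangle to the signed sum of its edges. For instance
  ∂AFG = FG − AG + AF,
  ∂BDE = DE − BE + BD.
This gives a 12×8 integer matrix of rank 7; reducing to Smith normal form yields diagonal entries (1,1,1,1,1,1,1).

From H_k ≅ ker(∂_k) / im(∂_{k+1}) we obtain:

  H_0: rank C_0 − rank ∂_1 = 6 − 5 = 1, and the invariant factors of ∂_1 are all 1, so H_0 ≅ Z.
  H_1: rank ker ∂_1 − rank ∂_2 = (12 − 5) − 7 = 0, and the invariant factors of ∂_2 are all 1, so H_1 ≅ 0.
  H_2: rank ker ∂_2 − rank ∂_3 = (8 − 7) − 0 = 1, and there is no ∂_3, so H_2 ≅ Z.

As a check, the Euler characteristic is 6 − 12 + 8 = 2, which agrees with 1 − 0 + 1 = 2.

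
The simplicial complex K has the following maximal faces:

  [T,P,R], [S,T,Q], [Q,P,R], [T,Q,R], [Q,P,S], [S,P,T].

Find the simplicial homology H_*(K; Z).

Take the total order P < Q < R < S < T on the vertex set. Then K (dimension 2) consists of the simplices:

  0-simplices (5): P, Q, R, S, T
  1-simplices (9): PQ, PR, PS, PT, QR, QS, QT, RT, ST
  2-simplices (6): PQR, PQS, PRT, PST, QRT, QST

giving chain groups C_0 ≅ Z^5, C_1 ≅ Z^9, C_2 ≅ Z^6.

∂_1: C_1 → C_0 maps an edge to its endpoints' difference, ∂[p,q] = q − p.
The 5×9 boundary matrix has rank 4 and Smith normal form diag(1,1,1,1).

The boundary map ∂_2: C_2 → C_1 sends each 2-simplex [p,q,r] to [q,r] − [p,r] + [p,q]. For instance
  ∂PQS = QS − PS + PQ,
  ∂PST = ST − PT + PS.
The resulting 9×6 matrix has rank 5, and its Smith normal form has invariant factors (1,1,1,1,1).

Now H_k = ker ∂_k / im ∂_{k+1}, so:

  H_0: rank C_0 − rank ∂_1 = 5 − 4 = 1, and the invariant factors of ∂_1 are all 1, so H_0 = Z.
  H_1: rank ker ∂_1 − rank ∂_2 = (9 − 4) − 5 = 0, and the invariant factors of ∂_2 are all 1, so H_1 = 0.
  H_2: rank ker ∂_2 − rank ∂_3 = (6 − 5) − 0 = 1, and there is no ∂_3, so H_2 = Z.

As a check, the Euler characteristic is 5 − 9 + 6 = 2, which agrees with 1 − 0 + 1 = 2.
(K is a triangulation of the 2-sphere S^2.)

H_0 = Z,  H_1 = 0,  H_2 = Z.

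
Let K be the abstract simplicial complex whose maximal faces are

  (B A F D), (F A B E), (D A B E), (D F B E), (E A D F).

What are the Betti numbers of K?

b_0 = 1, b_1 = 0, b_2 = 0, b_3 = 1.

We work with the vertex ordering A < B < D < E < F. The simplices of K, each written with vertices in increasing order, are:

  0-simplices (5): A, B, D, E, F
  1-simplices (10): AB, AD, AE, AF, BD, BE, BF, DE, DF, EF
  2-simplices (10): ABD, ABE, ABF, ADE, ADF, AEF, BDE, BDF, BEF, DEF
  3-simplices (5): ABDE, ABDF, ABEF, ADEF, BDEF

so the chain groups are C_0 ≅ Z^5, C_1 ≅ Z^10, C_2 ≅ Z^10, C_3 ≅ Z^5.

∂_1: C_1 → C_0 maps an edge to its endpoints' difference, ∂[p,q] = q − p.
The 5×10 boundary matrix has rank 4 and Smith normal form diag(1,1,1,1).

Boundary ∂_2: C_2 → C_1 acts by ∂[p,q,r] = [q,r] − [p,r] + [p,q]. For instance
  ∂BDF = DF − BF + BD,
  ∂ADE = DE − AE + AD.
The resulting 10×10 matrix has rank 6, and its Smith normal form has invariant factors (1,1,1,1,1,1).

The boundary map ∂_3: C_3 → C_2 sends each 3-simplex σ to the alternating sum Σ_i (−1)^i (σ with its i-th vertex removed). For instance
  ∂ABDF = BDF − ADF + ABF − ABD,
  ∂ADEF = DEF − AEF + ADF − ADE.
This gives a 10×5 integer matrix of rank 4; reducing to Smith normal form yields diagonal entries (1,1,1,1).

Computing H_k = (kernel of ∂_k) / (image of ∂_{k+1}):

  H_0: rank C_0 − rank ∂_1 = 5 − 4 = 1, and the invariant factors of ∂_1 are all 1, so H_0 ≅ Z.
  H_1: rank ker ∂_1 − rank ∂_2 = (10 − 4) − 6 = 0, and the invariant factors of ∂_2 are all 1, so H_1 ≅ 0.
  H_2: rank ker ∂_2 − rank ∂_3 = (10 − 6) − 4 = 0, and the invariant factors of ∂_3 are all 1, so H_2 ≅ 0.
  H_3: rank ker ∂_3 − rank ∂_4 = (5 − 4) − 0 = 1, and there is no ∂_4, so H_3 ≅ Z.

(K is a triangulation of the 3-sphere S^3.)

Hence the Betti numbers are b_0 = 1, b_1 = 0, b_2 = 0, b_3 = 1.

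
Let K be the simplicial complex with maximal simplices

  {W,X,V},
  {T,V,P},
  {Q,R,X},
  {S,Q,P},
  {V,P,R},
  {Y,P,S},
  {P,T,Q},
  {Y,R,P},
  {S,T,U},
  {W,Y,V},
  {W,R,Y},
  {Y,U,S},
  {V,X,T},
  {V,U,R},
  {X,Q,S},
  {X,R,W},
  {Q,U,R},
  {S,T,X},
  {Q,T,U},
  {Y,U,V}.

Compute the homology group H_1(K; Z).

We work with the vertex ordering P < Q < R < S < T < U < V < W < X < Y. The simplices of K, each written with vertices in increasing order, are:

  0-simplices (10): P, Q, R, S, T, U, V, W, X, Y
  1-simplices (30): PQ, PR, PS, PT, PV, PY, QR, QS, QT, QU, QX, RU, RV, RW, RX, RY, ST, SU, SX, SY, TU, TV, TX, UV, UY, VW, VX, VY, WX, WY
  2-simplices (20): PQS, PQT, PRV, PRY, PSY, PTV, QRU, QRX, QSX, QTU, RUV, RWX, RWY, STU, STX, SUY, TVX, UVY, VWX, VWY

so the chain groups are C_0 ≅ Z^10, C_1 ≅ Z^30, C_2 ≅ Z^20.

The boundary map ∂_1: C_1 → C_0 maps an edge to its endpoints' difference, ∂[p,q] = q − p.
The resulting 10×30 matrix has rank 9, and its Smith normal form has invariant factors (1,1,1,1,1,1,1,1,1).

Boundary ∂_2: C_2 → C_1 acts by ∂[p,q,r] = [q,r] − [p,r] + [p,q]. For instance
  ∂PQS = QS − PS + PQ,
  ∂PRV = RV − PV + PR.
This gives a 30×20 integer matrix of rank 20; reducing to Smith normal form yields diagonal entries (1,1,1,1,1,1,1,1,1,1,1,1,1,1,1,1,1,1,1,2).

Now H_k = ker ∂_k / im ∂_{k+1}, so:

  H_1: rank ker ∂_1 − rank ∂_2 = (30 − 9) − 20 = 1, and ∂_2 has invariant factor 2 > 1, so H_1 = Z ⊕ Z/2.

H_1 ≅ Z ⊕ Z/2.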